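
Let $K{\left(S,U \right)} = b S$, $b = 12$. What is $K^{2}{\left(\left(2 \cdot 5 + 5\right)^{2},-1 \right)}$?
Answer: $7290000$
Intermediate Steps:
$K{\left(S,U \right)} = 12 S$
$K^{2}{\left(\left(2 \cdot 5 + 5\right)^{2},-1 \right)} = \left(12 \left(2 \cdot 5 + 5\right)^{2}\right)^{2} = \left(12 \left(10 + 5\right)^{2}\right)^{2} = \left(12 \cdot 15^{2}\right)^{2} = \left(12 \cdot 225\right)^{2} = 2700^{2} = 7290000$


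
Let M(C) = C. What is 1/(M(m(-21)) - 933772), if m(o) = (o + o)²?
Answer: -1/932008 ≈ -1.0730e-6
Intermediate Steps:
m(o) = 4*o² (m(o) = (2*o)² = 4*o²)
1/(M(m(-21)) - 933772) = 1/(4*(-21)² - 933772) = 1/(4*441 - 933772) = 1/(1764 - 933772) = 1/(-932008) = -1/932008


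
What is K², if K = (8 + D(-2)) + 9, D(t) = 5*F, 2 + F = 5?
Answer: 1024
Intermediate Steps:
F = 3 (F = -2 + 5 = 3)
D(t) = 15 (D(t) = 5*3 = 15)
K = 32 (K = (8 + 15) + 9 = 23 + 9 = 32)
K² = 32² = 1024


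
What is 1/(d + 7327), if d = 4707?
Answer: 1/12034 ≈ 8.3098e-5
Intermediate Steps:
1/(d + 7327) = 1/(4707 + 7327) = 1/12034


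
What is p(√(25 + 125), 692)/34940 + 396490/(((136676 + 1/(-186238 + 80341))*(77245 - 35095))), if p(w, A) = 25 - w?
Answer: 111457083572663/142103618747449940 - √6/6988 ≈ 0.00043381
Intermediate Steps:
p(√(25 + 125), 692)/34940 + 396490/(((136676 + 1/(-186238 + 80341))*(77245 - 35095))) = (25 - √(25 + 125))/34940 + 396490/(((136676 + 1/(-186238 + 80341))*(77245 - 35095))) = (25 - √150)*(1/34940) + 396490/(((136676 + 1/(-105897))*42150)) = (25 - 5*√6)*(1/34940) + 396490/(((136676 - 1/105897)*42150)) = (25 - 5*√6)*(1/34940) + 396490/(((14473578371/105897)*42150)) = (5/6988 - √6/6988) + 396490/(203353776112550/35299) = (5/6988 - √6/6988) + 396490*(35299/203353776112550) = (5/6988 - √6/6988) + 1399570051/20335377611255 = 111457083572663/142103618747449940 - √6/6988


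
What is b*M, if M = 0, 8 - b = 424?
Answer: 0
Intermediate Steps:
b = -416 (b = 8 - 1*424 = 8 - 424 = -416)
b*M = -416*0 = 0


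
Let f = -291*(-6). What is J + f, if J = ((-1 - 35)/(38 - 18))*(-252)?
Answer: 10998/5 ≈ 2199.6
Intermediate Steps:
J = 2268/5 (J = -36/20*(-252) = -36*1/20*(-252) = -9/5*(-252) = 2268/5 ≈ 453.60)
f = 1746
J + f = 2268/5 + 1746 = 10998/5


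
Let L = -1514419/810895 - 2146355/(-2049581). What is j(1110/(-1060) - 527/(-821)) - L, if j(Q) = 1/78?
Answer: 108011552900687/129635608829610 ≈ 0.83319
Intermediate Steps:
j(Q) = 1/78
L = -1363455870714/1661994984995 (L = -1514419*1/810895 - 2146355*(-1/2049581) = -1514419/810895 + 2146355/2049581 = -1363455870714/1661994984995 ≈ -0.82037)
j(1110/(-1060) - 527/(-821)) - L = 1/78 - 1*(-1363455870714/1661994984995) = 1/78 + 1363455870714/1661994984995 = 108011552900687/129635608829610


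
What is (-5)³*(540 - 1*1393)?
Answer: 106625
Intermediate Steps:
(-5)³*(540 - 1*1393) = -125*(540 - 1393) = -125*(-853) = 106625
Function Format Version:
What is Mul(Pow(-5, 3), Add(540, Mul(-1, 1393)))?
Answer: 106625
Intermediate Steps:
Mul(Pow(-5, 3), Add(540, Mul(-1, 1393))) = Mul(-125, Add(540, -1393)) = Mul(-125, -853) = 106625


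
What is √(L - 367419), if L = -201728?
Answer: I*√569147 ≈ 754.42*I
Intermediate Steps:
√(L - 367419) = √(-201728 - 367419) = √(-569147) = I*√569147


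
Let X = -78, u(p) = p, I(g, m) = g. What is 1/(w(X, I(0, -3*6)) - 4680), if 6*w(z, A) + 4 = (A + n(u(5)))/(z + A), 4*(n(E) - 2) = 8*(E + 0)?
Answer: -13/60849 ≈ -0.00021364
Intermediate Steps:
n(E) = 2 + 2*E (n(E) = 2 + (8*(E + 0))/4 = 2 + (8*E)/4 = 2 + 2*E)
w(z, A) = -⅔ + (12 + A)/(6*(A + z)) (w(z, A) = -⅔ + ((A + (2 + 2*5))/(z + A))/6 = -⅔ + ((A + (2 + 10))/(A + z))/6 = -⅔ + ((A + 12)/(A + z))/6 = -⅔ + ((12 + A)/(A + z))/6 = -⅔ + (12 + A)/(6*(A + z)))
1/(w(X, I(0, -3*6)) - 4680) = 1/((2 - ⅔*(-78) - ½*0)/(0 - 78) - 4680) = 1/((2 + 52 + 0)/(-78) - 4680) = 1/(-1/78*54 - 4680) = 1/(-9/13 - 4680) = 1/(-60849/13) = -13/60849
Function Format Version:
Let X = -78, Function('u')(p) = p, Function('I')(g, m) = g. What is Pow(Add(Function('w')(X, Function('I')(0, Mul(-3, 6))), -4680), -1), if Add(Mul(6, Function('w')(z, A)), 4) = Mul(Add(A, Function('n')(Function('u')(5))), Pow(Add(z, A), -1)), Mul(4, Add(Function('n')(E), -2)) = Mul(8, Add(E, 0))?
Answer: Rational(-13, 60849) ≈ -0.00021364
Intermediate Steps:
Function('n')(E) = Add(2, Mul(2, E)) (Function('n')(E) = Add(2, Mul(Rational(1, 4), Mul(8, Add(E, 0)))) = Add(2, Mul(Rational(1, 4), Mul(8, E))) = Add(2, Mul(2, E)))
Function('w')(z, A) = Add(Rational(-2, 3), Mul(Rational(1, 6), Pow(Add(A, z), -1), Add(12, A))) (Function('w')(z, A) = Add(Rational(-2, 3), Mul(Rational(1, 6), Mul(Add(A, Add(2, Mul(2, 5))), Pow(Add(z, A), -1)))) = Add(Rational(-2, 3), Mul(Rational(1, 6), Mul(Add(A, Add(2, 10)), Pow(Add(A, z), -1)))) = Add(Rational(-2, 3), Mul(Rational(1, 6), Mul(Add(A, 12), Pow(Add(A, z), -1)))) = Add(Rational(-2, 3), Mul(Rational(1, 6), Mul(Add(12, A), Pow(Add(A, z), -1)))) = Add(Rational(-2, 3), Mul(Rational(1, 6), Mul(Pow(Add(A, z), -1), Add(12, A)))) = Add(Rational(-2, 3), Mul(Rational(1, 6), Pow(Add(A, z), -1), Add(12, A))))
Pow(Add(Function('w')(X, Function('I')(0, Mul(-3, 6))), -4680), -1) = Pow(Add(Mul(Pow(Add(0, -78), -1), Add(2, Mul(Rational(-2, 3), -78), Mul(Rational(-1, 2), 0))), -4680), -1) = Pow(Add(Mul(Pow(-78, -1), Add(2, 52, 0)), -4680), -1) = Pow(Add(Mul(Rational(-1, 78), 54), -4680), -1) = Pow(Add(Rational(-9, 13), -4680), -1) = Pow(Rational(-60849, 13), -1) = Rational(-13, 60849)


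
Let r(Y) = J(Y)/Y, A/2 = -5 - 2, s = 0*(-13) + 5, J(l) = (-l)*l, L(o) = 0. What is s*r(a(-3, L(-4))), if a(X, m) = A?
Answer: 70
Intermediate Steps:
J(l) = -l**2
s = 5 (s = 0 + 5 = 5)
A = -14 (A = 2*(-5 - 2) = 2*(-7) = -14)
a(X, m) = -14
r(Y) = -Y (r(Y) = (-Y**2)/Y = -Y)
s*r(a(-3, L(-4))) = 5*(-1*(-14)) = 5*14 = 70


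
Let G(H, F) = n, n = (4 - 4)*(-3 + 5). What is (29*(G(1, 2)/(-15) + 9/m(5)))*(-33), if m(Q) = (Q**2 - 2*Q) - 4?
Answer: -783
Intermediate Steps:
m(Q) = -4 + Q**2 - 2*Q
n = 0 (n = 0*2 = 0)
G(H, F) = 0
(29*(G(1, 2)/(-15) + 9/m(5)))*(-33) = (29*(0/(-15) + 9/(-4 + 5**2 - 2*5)))*(-33) = (29*(0*(-1/15) + 9/(-4 + 25 - 10)))*(-33) = (29*(0 + 9/11))*(-33) = (29*(9/11))*(-33) = (261/11)*(-33) = -783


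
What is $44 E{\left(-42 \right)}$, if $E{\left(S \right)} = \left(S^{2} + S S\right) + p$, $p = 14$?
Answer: $155848$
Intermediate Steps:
$E{\left(S \right)} = 14 + 2 S^{2}$ ($E{\left(S \right)} = \left(S^{2} + S S\right) + 14 = \left(S^{2} + S^{2}\right) + 14 = 2 S^{2} + 14 = 14 + 2 S^{2}$)
$44 E{\left(-42 \right)} = 44 \left(14 + 2 \left(-42\right)^{2}\right) = 44 \left(14 + 2 \cdot 1764\right) = 44 \left(14 + 3528\right) = 44 \cdot 3542 = 155848$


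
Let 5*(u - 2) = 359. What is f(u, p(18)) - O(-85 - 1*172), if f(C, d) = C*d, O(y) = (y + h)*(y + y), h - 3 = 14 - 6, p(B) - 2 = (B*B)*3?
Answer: -272814/5 ≈ -54563.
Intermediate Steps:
u = 369/5 (u = 2 + (1/5)*359 = 2 + 359/5 = 369/5 ≈ 73.800)
p(B) = 2 + 3*B**2 (p(B) = 2 + (B*B)*3 = 2 + B**2*3 = 2 + 3*B**2)
h = 11 (h = 3 + (14 - 6) = 3 + 8 = 11)
O(y) = 2*y*(11 + y) (O(y) = (y + 11)*(y + y) = (11 + y)*(2*y) = 2*y*(11 + y))
f(u, p(18)) - O(-85 - 1*172) = 369*(2 + 3*18**2)/5 - 2*(-85 - 1*172)*(11 + (-85 - 1*172)) = 369*(2 + 3*324)/5 - 2*(-85 - 172)*(11 + (-85 - 172)) = 369*(2 + 972)/5 - 2*(-257)*(11 - 257) = (369/5)*974 - 2*(-257)*(-246) = 359406/5 - 1*126444 = 359406/5 - 126444 = -272814/5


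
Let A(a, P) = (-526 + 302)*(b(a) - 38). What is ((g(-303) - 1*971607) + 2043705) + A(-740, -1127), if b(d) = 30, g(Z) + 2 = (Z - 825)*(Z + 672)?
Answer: 657656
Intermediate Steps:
g(Z) = -2 + (-825 + Z)*(672 + Z) (g(Z) = -2 + (Z - 825)*(Z + 672) = -2 + (-825 + Z)*(672 + Z))
A(a, P) = 1792 (A(a, P) = (-526 + 302)*(30 - 38) = -224*(-8) = 1792)
((g(-303) - 1*971607) + 2043705) + A(-740, -1127) = (((-554402 + (-303)**2 - 153*(-303)) - 1*971607) + 2043705) + 1792 = (((-554402 + 91809 + 46359) - 971607) + 2043705) + 1792 = ((-416234 - 971607) + 2043705) + 1792 = (-1387841 + 2043705) + 1792 = 655864 + 1792 = 657656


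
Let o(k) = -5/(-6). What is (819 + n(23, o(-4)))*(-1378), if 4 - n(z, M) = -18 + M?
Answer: -3473249/3 ≈ -1.1578e+6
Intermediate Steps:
o(k) = ⅚ (o(k) = -5*(-⅙) = ⅚)
n(z, M) = 22 - M (n(z, M) = 4 - (-18 + M) = 4 + (18 - M) = 22 - M)
(819 + n(23, o(-4)))*(-1378) = (819 + (22 - 1*⅚))*(-1378) = (819 + (22 - ⅚))*(-1378) = (819 + 127/6)*(-1378) = (5041/6)*(-1378) = -3473249/3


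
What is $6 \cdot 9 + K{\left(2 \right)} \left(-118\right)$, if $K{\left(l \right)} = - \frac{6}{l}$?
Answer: $408$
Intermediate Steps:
$6 \cdot 9 + K{\left(2 \right)} \left(-118\right) = 6 \cdot 9 + - \frac{6}{2} \left(-118\right) = 54 + \left(-6\right) \frac{1}{2} \left(-118\right) = 54 - -354 = 54 + 354 = 408$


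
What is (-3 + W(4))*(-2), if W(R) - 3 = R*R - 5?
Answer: -22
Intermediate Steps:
W(R) = -2 + R**2 (W(R) = 3 + (R*R - 5) = 3 + (R**2 - 5) = 3 + (-5 + R**2) = -2 + R**2)
(-3 + W(4))*(-2) = (-3 + (-2 + 4**2))*(-2) = (-3 + (-2 + 16))*(-2) = (-3 + 14)*(-2) = 11*(-2) = -22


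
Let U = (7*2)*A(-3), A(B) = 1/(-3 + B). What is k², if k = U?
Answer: 49/9 ≈ 5.4444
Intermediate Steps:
U = -7/3 (U = (7*2)/(-3 - 3) = 14/(-6) = 14*(-⅙) = -7/3 ≈ -2.3333)
k = -7/3 ≈ -2.3333
k² = (-7/3)² = 49/9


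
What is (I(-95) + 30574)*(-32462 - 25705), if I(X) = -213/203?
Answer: -361002375603/203 ≈ -1.7783e+9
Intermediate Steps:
I(X) = -213/203 (I(X) = -213*1/203 = -213/203)
(I(-95) + 30574)*(-32462 - 25705) = (-213/203 + 30574)*(-32462 - 25705) = (6206309/203)*(-58167) = -361002375603/203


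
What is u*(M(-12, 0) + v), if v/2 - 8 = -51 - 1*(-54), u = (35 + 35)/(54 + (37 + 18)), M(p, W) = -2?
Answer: 1400/109 ≈ 12.844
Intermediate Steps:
u = 70/109 (u = 70/(54 + 55) = 70/109 ≈ 0.64220)
v = 22 (v = 16 + 2*(-51 - 1*(-54)) = 16 + 2*(-51 + 54) = 16 + 2*3 = 16 + 6 = 22)
u*(M(-12, 0) + v) = 70*(-2 + 22)/109 = (70/109)*20 = 1400/109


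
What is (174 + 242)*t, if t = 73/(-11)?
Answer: -30368/11 ≈ -2760.7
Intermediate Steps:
t = -73/11 (t = 73*(-1/11) = -73/11 ≈ -6.6364)
(174 + 242)*t = (174 + 242)*(-73/11) = 416*(-73/11) = -30368/11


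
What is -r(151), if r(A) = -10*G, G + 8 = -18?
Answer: -260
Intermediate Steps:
G = -26 (G = -8 - 18 = -26)
r(A) = 260 (r(A) = -10*(-26) = 260)
-r(151) = -1*260 = -260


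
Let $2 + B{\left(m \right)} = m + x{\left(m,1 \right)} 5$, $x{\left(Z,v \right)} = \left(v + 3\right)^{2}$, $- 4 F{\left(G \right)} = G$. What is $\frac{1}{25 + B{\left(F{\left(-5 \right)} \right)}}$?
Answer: $\frac{4}{417} \approx 0.0095923$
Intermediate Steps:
$F{\left(G \right)} = - \frac{G}{4}$
$x{\left(Z,v \right)} = \left(3 + v\right)^{2}$
$B{\left(m \right)} = 78 + m$ ($B{\left(m \right)} = -2 + \left(m + \left(3 + 1\right)^{2} \cdot 5\right) = -2 + \left(m + 4^{2} \cdot 5\right) = -2 + \left(m + 16 \cdot 5\right) = -2 + \left(m + 80\right) = -2 + \left(80 + m\right) = 78 + m$)
$\frac{1}{25 + B{\left(F{\left(-5 \right)} \right)}} = \frac{1}{25 + \left(78 - - \frac{5}{4}\right)} = \frac{1}{25 + \left(78 + \frac{5}{4}\right)} = \frac{1}{25 + \frac{317}{4}} = \frac{1}{\frac{417}{4}} = \frac{4}{417}$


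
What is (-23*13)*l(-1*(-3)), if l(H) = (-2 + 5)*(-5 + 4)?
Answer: 897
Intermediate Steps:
l(H) = -3 (l(H) = 3*(-1) = -3)
(-23*13)*l(-1*(-3)) = -23*13*(-3) = -299*(-3) = 897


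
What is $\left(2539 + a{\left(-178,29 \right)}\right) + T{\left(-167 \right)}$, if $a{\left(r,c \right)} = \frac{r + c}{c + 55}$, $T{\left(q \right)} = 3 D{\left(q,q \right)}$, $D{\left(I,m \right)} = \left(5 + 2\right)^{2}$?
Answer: $\frac{225475}{84} \approx 2684.2$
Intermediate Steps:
$D{\left(I,m \right)} = 49$ ($D{\left(I,m \right)} = 7^{2} = 49$)
$T{\left(q \right)} = 147$ ($T{\left(q \right)} = 3 \cdot 49 = 147$)
$a{\left(r,c \right)} = \frac{c + r}{55 + c}$
$\left(2539 + a{\left(-178,29 \right)}\right) + T{\left(-167 \right)} = \left(2539 + \frac{29 - 178}{55 + 29}\right) + 147 = \left(2539 + \frac{1}{84} \left(-149\right)\right) + 147 = \left(2539 - \frac{149}{84}\right) + 147 = \frac{213127}{84} + 147 = \frac{225475}{84}$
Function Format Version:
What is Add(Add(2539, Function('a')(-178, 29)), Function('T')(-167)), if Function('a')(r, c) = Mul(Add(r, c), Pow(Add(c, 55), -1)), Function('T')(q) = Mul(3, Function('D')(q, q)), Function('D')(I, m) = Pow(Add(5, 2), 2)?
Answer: Rational(225475, 84) ≈ 2684.2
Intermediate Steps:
Function('D')(I, m) = 49 (Function('D')(I, m) = Pow(7, 2) = 49)
Function('T')(q) = 147 (Function('T')(q) = Mul(3, 49) = 147)
Function('a')(r, c) = Mul(Pow(Add(55, c), -1), Add(c, r)) (Function('a')(r, c) = Mul(Add(c, r), Pow(Add(55, c), -1)) = Mul(Pow(Add(55, c), -1), Add(c, r)))
Add(Add(2539, Function('a')(-178, 29)), Function('T')(-167)) = Add(Add(2539, Mul(Pow(Add(55, 29), -1), Add(29, -178))), 147) = Add(Add(2539, Mul(Pow(84, -1), -149)), 147) = Add(Add(2539, Mul(Rational(1, 84), -149)), 147) = Add(Add(2539, Rational(-149, 84)), 147) = Add(Rational(213127, 84), 147) = Rational(225475, 84)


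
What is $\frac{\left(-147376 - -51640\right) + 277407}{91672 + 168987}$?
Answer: $\frac{25953}{37237} \approx 0.69697$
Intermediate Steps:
$\frac{\left(-147376 - -51640\right) + 277407}{91672 + 168987} = \frac{\left(-147376 + 51640\right) + 277407}{260659} = \left(-95736 + 277407\right) \frac{1}{260659} = 181671 \cdot \frac{1}{260659} = \frac{25953}{37237}$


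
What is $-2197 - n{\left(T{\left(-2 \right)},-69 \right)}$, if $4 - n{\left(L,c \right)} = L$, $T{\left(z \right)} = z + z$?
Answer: $-2205$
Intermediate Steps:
$T{\left(z \right)} = 2 z$
$n{\left(L,c \right)} = 4 - L$
$-2197 - n{\left(T{\left(-2 \right)},-69 \right)} = -2197 - \left(4 - 2 \left(-2\right)\right) = -2197 - \left(4 - -4\right) = -2197 - \left(4 + 4\right) = -2197 - 8 = -2205$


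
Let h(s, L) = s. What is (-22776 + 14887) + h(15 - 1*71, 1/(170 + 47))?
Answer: -7945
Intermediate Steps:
(-22776 + 14887) + h(15 - 1*71, 1/(170 + 47)) = (-22776 + 14887) + (15 - 1*71) = -7889 + (15 - 71) = -7889 - 56 = -7945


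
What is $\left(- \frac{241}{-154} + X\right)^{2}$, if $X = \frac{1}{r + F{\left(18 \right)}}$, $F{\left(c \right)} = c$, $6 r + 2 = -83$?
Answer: $\frac{41822089}{12545764} \approx 3.3336$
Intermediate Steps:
$r = - \frac{85}{6}$ ($r = - \frac{1}{3} + \frac{1}{6} \left(-83\right) = - \frac{1}{3} - \frac{83}{6} = - \frac{85}{6} \approx -14.167$)
$X = \frac{6}{23}$ ($X = \frac{1}{- \frac{85}{6} + 18} = \frac{1}{\frac{23}{6}} = \frac{6}{23} \approx 0.26087$)
$\left(- \frac{241}{-154} + X\right)^{2} = \left(- \frac{241}{-154} + \frac{6}{23}\right)^{2} = \left(\left(-241\right) \left(- \frac{1}{154}\right) + \frac{6}{23}\right)^{2} = \left(\frac{241}{154} + \frac{6}{23}\right)^{2} = \left(\frac{6467}{3542}\right)^{2} = \frac{41822089}{12545764}$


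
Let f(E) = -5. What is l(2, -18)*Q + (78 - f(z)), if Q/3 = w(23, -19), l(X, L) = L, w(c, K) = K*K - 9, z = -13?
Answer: -18925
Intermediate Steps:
w(c, K) = -9 + K² (w(c, K) = K² - 9 = -9 + K²)
Q = 1056 (Q = 3*(-9 + (-19)²) = 3*(-9 + 361) = 3*352 = 1056)
l(2, -18)*Q + (78 - f(z)) = -18*1056 + (78 - 1*(-5)) = -19008 + (78 + 5) = -19008 + 83 = -18925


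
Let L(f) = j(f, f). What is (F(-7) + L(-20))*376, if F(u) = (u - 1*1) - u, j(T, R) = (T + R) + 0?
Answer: -15416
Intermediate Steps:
j(T, R) = R + T (j(T, R) = (R + T) + 0 = R + T)
L(f) = 2*f (L(f) = f + f = 2*f)
F(u) = -1 (F(u) = (u - 1) - u = (-1 + u) - u = -1)
(F(-7) + L(-20))*376 = (-1 + 2*(-20))*376 = (-1 - 40)*376 = -41*376 = -15416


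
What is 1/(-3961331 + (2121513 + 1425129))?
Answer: -1/414689 ≈ -2.4114e-6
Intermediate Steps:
1/(-3961331 + (2121513 + 1425129)) = 1/(-3961331 + 3546642) = 1/(-414689) = -1/414689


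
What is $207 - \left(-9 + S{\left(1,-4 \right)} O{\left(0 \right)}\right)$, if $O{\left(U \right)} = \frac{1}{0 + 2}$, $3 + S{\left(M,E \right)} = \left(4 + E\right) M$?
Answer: $\frac{435}{2} \approx 217.5$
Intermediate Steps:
$S{\left(M,E \right)} = -3 + M \left(4 + E\right)$ ($S{\left(M,E \right)} = -3 + \left(4 + E\right) M = -3 + M \left(4 + E\right)$)
$O{\left(U \right)} = \frac{1}{2}$
$207 - \left(-9 + S{\left(1,-4 \right)} O{\left(0 \right)}\right) = 207 - \left(-9 + \left(-3 + 4 \cdot 1 - 4\right) \frac{1}{2}\right) = 207 - \left(-9 + \left(-3 + 4 - 4\right) \frac{1}{2}\right) = 207 - \left(-9 - \frac{3}{2}\right) = 207 - - \frac{21}{2} = 207 + \frac{21}{2} = \frac{435}{2}$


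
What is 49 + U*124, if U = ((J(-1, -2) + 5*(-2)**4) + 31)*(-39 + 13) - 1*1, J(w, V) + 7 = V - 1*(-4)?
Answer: -341819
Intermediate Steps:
J(w, V) = -3 + V (J(w, V) = -7 + (V - 1*(-4)) = -7 + (V + 4) = -7 + (4 + V) = -3 + V)
U = -2757 (U = (((-3 - 2) + 5*(-2)**4) + 31)*(-39 + 13) - 1*1 = ((-5 + 5*16) + 31)*(-26) - 1 = ((-5 + 80) + 31)*(-26) - 1 = (75 + 31)*(-26) - 1 = 106*(-26) - 1 = -2756 - 1 = -2757)
49 + U*124 = 49 - 2757*124 = 49 - 341868 = -341819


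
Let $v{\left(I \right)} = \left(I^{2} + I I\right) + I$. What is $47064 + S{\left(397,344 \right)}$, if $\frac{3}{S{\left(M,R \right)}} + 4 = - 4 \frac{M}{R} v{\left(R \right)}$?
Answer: $\frac{17164805567}{364712} \approx 47064.0$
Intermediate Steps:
$v{\left(I \right)} = I + 2 I^{2}$ ($v{\left(I \right)} = \left(I^{2} + I^{2}\right) + I = 2 I^{2} + I = I + 2 I^{2}$)
$S{\left(M,R \right)} = \frac{3}{-4 - 4 M \left(1 + 2 R\right)}$ ($S{\left(M,R \right)} = \frac{3}{-4 + - 4 \frac{M}{R} R \left(1 + 2 R\right)} = \frac{3}{-4 + - \frac{4 M}{R} R \left(1 + 2 R\right)} = \frac{3}{-4 - 4 M \left(1 + 2 R\right)}$)
$47064 + S{\left(397,344 \right)} = 47064 - \frac{3}{4 + 4 \cdot 397 \left(1 + 2 \cdot 344\right)} = 47064 - \frac{3}{4 + 4 \cdot 397 \left(1 + 688\right)} = 47064 - \frac{3}{4 + 4 \cdot 397 \cdot 689} = 47064 - \frac{3}{4 + 1094132} = 47064 - \frac{3}{1094136} = 47064 - \frac{1}{364712} = \frac{17164805567}{364712}$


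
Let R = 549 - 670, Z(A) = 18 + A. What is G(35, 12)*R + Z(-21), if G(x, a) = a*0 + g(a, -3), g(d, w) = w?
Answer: 360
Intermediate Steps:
G(x, a) = -3 (G(x, a) = a*0 - 3 = 0 - 3 = -3)
R = -121
G(35, 12)*R + Z(-21) = -3*(-121) + (18 - 21) = 363 - 3 = 360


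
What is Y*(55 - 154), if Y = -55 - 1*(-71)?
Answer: -1584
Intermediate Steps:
Y = 16 (Y = -55 + 71 = 16)
Y*(55 - 154) = 16*(55 - 154) = 16*(-99) = -1584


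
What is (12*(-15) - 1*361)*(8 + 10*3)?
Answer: -20558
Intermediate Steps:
(12*(-15) - 1*361)*(8 + 10*3) = (-180 - 361)*(8 + 30) = -541*38 = -20558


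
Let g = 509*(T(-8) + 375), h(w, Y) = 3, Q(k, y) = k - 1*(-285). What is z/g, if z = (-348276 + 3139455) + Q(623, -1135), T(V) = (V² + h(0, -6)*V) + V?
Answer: 2792087/207163 ≈ 13.478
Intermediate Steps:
Q(k, y) = 285 + k (Q(k, y) = k + 285 = 285 + k)
T(V) = V² + 4*V (T(V) = (V² + 3*V) + V = V² + 4*V)
z = 2792087 (z = (-348276 + 3139455) + (285 + 623) = 2791179 + 908 = 2792087)
g = 207163 (g = 509*(-8*(4 - 8) + 375) = 509*(-8*(-4) + 375) = 509*(32 + 375) = 509*407 = 207163)
z/g = 2792087/207163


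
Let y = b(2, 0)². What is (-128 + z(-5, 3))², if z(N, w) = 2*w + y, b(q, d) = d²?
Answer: 14884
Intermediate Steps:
y = 0 (y = (0²)² = 0² = 0)
z(N, w) = 2*w (z(N, w) = 2*w + 0 = 2*w)
(-128 + z(-5, 3))² = (-128 + 2*3)² = (-128 + 6)² = (-122)² = 14884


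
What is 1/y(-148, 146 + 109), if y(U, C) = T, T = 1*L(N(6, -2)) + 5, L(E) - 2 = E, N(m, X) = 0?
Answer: 1/7 ≈ 0.14286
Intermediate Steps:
L(E) = 2 + E
T = 7 (T = 1*(2 + 0) + 5 = 1*2 + 5 = 2 + 5 = 7)
y(U, C) = 7
1/y(-148, 146 + 109) = 1/7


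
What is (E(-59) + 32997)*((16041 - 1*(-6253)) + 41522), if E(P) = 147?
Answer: 2115117504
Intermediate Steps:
(E(-59) + 32997)*((16041 - 1*(-6253)) + 41522) = (147 + 32997)*((16041 - 1*(-6253)) + 41522) = 33144*((16041 + 6253) + 41522) = 33144*(22294 + 41522) = 33144*63816 = 2115117504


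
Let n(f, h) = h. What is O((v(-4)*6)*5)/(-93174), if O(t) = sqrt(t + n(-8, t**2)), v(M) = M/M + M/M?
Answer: -sqrt(915)/46587 ≈ -0.00064930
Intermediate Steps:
v(M) = 2 (v(M) = 1 + 1 = 2)
O(t) = sqrt(t + t**2)
O((v(-4)*6)*5)/(-93174) = sqrt(((2*6)*5)*(1 + (2*6)*5))/(-93174) = sqrt((12*5)*(1 + 12*5))*(-1/93174) = sqrt(60*(1 + 60))*(-1/93174) = sqrt(60*61)*(-1/93174) = sqrt(3660)*(-1/93174) = (2*sqrt(915))*(-1/93174) = -sqrt(915)/46587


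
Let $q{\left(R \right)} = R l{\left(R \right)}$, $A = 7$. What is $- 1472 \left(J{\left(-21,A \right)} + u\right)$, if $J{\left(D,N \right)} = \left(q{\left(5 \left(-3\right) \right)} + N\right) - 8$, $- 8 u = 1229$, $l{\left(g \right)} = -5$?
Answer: $117208$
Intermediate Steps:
$u = - \frac{1229}{8}$ ($u = \left(- \frac{1}{8}\right) 1229 = - \frac{1229}{8} \approx -153.63$)
$q{\left(R \right)} = - 5 R$ ($q{\left(R \right)} = R \left(-5\right) = - 5 R$)
$J{\left(D,N \right)} = 67 + N$ ($J{\left(D,N \right)} = \left(- 5 \cdot 5 \left(-3\right) + N\right) - 8 = \left(\left(-5\right) \left(-15\right) + N\right) - 8 = \left(75 + N\right) - 8 = 67 + N$)
$- 1472 \left(J{\left(-21,A \right)} + u\right) = - 1472 \left(\left(67 + 7\right) - \frac{1229}{8}\right) = - 1472 \left(74 - \frac{1229}{8}\right) = \left(-1472\right) \left(- \frac{637}{8}\right) = 117208$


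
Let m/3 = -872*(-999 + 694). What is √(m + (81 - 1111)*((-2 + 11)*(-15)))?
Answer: √936930 ≈ 967.95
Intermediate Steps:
m = 797880 (m = 3*(-872*(-999 + 694)) = 3*(-872*(-305)) = 3*265960 = 797880)
√(m + (81 - 1111)*((-2 + 11)*(-15))) = √(797880 + (81 - 1111)*((-2 + 11)*(-15))) = √(797880 - 9270*(-15)) = √(797880 - 1030*(-135)) = √(797880 + 139050) = √936930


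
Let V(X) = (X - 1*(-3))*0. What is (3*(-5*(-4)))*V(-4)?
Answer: 0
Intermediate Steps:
V(X) = 0 (V(X) = (X + 3)*0 = (3 + X)*0 = 0)
(3*(-5*(-4)))*V(-4) = (3*(-5*(-4)))*0 = (3*20)*0 = 60*0 = 0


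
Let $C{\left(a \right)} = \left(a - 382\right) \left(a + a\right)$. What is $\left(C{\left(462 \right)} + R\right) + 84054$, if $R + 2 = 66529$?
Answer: $224501$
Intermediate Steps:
$R = 66527$ ($R = -2 + 66529 = 66527$)
$C{\left(a \right)} = 2 a \left(-382 + a\right)$ ($C{\left(a \right)} = \left(-382 + a\right) 2 a = 2 a \left(-382 + a\right)$)
$\left(C{\left(462 \right)} + R\right) + 84054 = \left(2 \cdot 462 \left(-382 + 462\right) + 66527\right) + 84054 = \left(2 \cdot 462 \cdot 80 + 66527\right) + 84054 = \left(73920 + 66527\right) + 84054 = 140447 + 84054 = 224501$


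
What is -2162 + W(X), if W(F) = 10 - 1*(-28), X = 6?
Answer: -2124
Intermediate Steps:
W(F) = 38 (W(F) = 10 + 28 = 38)
-2162 + W(X) = -2162 + 38 = -2124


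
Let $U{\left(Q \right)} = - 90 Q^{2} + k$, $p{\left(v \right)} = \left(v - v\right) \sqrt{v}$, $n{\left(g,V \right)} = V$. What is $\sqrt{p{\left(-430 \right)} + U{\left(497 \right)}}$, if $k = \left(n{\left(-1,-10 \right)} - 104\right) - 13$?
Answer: $i \sqrt{22230937} \approx 4715.0 i$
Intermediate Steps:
$k = -127$ ($k = \left(-10 - 104\right) - 13 = -114 - 13 = -127$)
$p{\left(v \right)} = 0$ ($p{\left(v \right)} = 0 \sqrt{v} = 0$)
$U{\left(Q \right)} = -127 - 90 Q^{2}$ ($U{\left(Q \right)} = - 90 Q^{2} - 127 = -127 - 90 Q^{2}$)
$\sqrt{p{\left(-430 \right)} + U{\left(497 \right)}} = \sqrt{0 - \left(127 + 90 \cdot 497^{2}\right)} = \sqrt{0 - 22230937} = \sqrt{-22230937} = i \sqrt{22230937}$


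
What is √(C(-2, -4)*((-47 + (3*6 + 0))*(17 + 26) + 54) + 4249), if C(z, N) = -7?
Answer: 30*√14 ≈ 112.25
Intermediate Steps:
√(C(-2, -4)*((-47 + (3*6 + 0))*(17 + 26) + 54) + 4249) = √(-7*((-47 + (3*6 + 0))*(17 + 26) + 54) + 4249) = √(-7*((-47 + (18 + 0))*43 + 54) + 4249) = √(-7*((-47 + 18)*43 + 54) + 4249) = √(-7*(-29*43 + 54) + 4249) = √(-7*(-1247 + 54) + 4249) = √(-7*(-1193) + 4249) = √(8351 + 4249) = √12600 = 30*√14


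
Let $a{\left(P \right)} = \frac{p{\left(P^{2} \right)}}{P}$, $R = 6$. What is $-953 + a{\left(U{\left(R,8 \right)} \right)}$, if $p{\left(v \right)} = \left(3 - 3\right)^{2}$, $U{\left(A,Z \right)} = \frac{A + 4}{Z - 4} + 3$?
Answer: $-953$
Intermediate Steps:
$U{\left(A,Z \right)} = 3 + \frac{4 + A}{-4 + Z}$ ($U{\left(A,Z \right)} = \frac{4 + A}{-4 + Z} + 3 = 3 + \frac{4 + A}{-4 + Z}$)
$p{\left(v \right)} = 0$ ($p{\left(v \right)} = 0^{2} = 0$)
$a{\left(P \right)} = 0$ ($a{\left(P \right)} = \frac{0}{P} = 0$)
$-953 + a{\left(U{\left(R,8 \right)} \right)} = -953 + 0 = -953$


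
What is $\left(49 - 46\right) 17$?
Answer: $51$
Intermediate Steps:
$\left(49 - 46\right) 17 = 3 \cdot 17 = 51$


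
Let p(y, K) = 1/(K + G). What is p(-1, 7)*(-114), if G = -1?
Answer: -19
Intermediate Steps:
p(y, K) = 1/(-1 + K) (p(y, K) = 1/(K - 1) = 1/(-1 + K))
p(-1, 7)*(-114) = -114/(-1 + 7) = -114/6 = (1/6)*(-114) = -19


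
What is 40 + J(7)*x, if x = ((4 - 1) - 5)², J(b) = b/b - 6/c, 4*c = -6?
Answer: 60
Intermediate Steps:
c = -3/2 (c = (¼)*(-6) = -3/2 ≈ -1.5000)
J(b) = 5 (J(b) = b/b - 6/(-3/2) = 1 - 6*(-⅔) = 1 + 4 = 5)
x = 4 (x = (3 - 5)² = (-2)² = 4)
40 + J(7)*x = 40 + 5*4 = 40 + 20 = 60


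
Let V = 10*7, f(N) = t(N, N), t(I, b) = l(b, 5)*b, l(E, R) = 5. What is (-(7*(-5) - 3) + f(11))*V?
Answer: 6510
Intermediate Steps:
t(I, b) = 5*b
f(N) = 5*N
V = 70
(-(7*(-5) - 3) + f(11))*V = (-(7*(-5) - 3) + 5*11)*70 = (-(-35 - 3) + 55)*70 = (-1*(-38) + 55)*70 = (38 + 55)*70 = 93*70 = 6510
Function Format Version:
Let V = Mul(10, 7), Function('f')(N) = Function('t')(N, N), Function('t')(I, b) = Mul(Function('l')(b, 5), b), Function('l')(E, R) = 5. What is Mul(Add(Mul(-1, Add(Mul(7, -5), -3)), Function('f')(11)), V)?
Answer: 6510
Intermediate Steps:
Function('t')(I, b) = Mul(5, b)
Function('f')(N) = Mul(5, N)
V = 70
Mul(Add(Mul(-1, Add(Mul(7, -5), -3)), Function('f')(11)), V) = Mul(Add(Mul(-1, Add(Mul(7, -5), -3)), Mul(5, 11)), 70) = Mul(Add(Mul(-1, Add(-35, -3)), 55), 70) = Mul(Add(Mul(-1, -38), 55), 70) = Mul(Add(38, 55), 70) = Mul(93, 70) = 6510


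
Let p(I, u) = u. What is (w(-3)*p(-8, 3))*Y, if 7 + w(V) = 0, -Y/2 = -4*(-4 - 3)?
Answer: 1176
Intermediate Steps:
Y = -56 (Y = -(-8)*(-4 - 3) = -(-8)*(-7) = -2*28 = -56)
w(V) = -7 (w(V) = -7 + 0 = -7)
(w(-3)*p(-8, 3))*Y = -7*3*(-56) = -21*(-56) = 1176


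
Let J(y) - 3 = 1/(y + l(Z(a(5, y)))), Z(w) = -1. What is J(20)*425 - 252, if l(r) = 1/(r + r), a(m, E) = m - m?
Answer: 40747/39 ≈ 1044.8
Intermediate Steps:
a(m, E) = 0
l(r) = 1/(2*r)
J(y) = 3 + 1/(-½ + y) (J(y) = 3 + 1/(y + (½)/(-1)) = 3 + 1/(y + (½)*(-1)) = 3 + 1/(y - ½) = 3 + 1/(-½ + y))
J(20)*425 - 252 = ((-1 + 6*20)/(-1 + 2*20))*425 - 252 = ((-1 + 120)/(-1 + 40))*425 - 252 = (119/39)*425 - 252 = 50575/39 - 252 = 40747/39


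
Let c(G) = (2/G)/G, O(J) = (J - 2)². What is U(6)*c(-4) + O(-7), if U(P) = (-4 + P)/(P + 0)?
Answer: 1945/24 ≈ 81.042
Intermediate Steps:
U(P) = (-4 + P)/P
O(J) = (-2 + J)²
c(G) = 2/G²
U(6)*c(-4) + O(-7) = ((-4 + 6)/6)*(2/(-4)²) + (-2 - 7)² = ((⅙)*2)*(2*(1/16)) + (-9)² = (⅓)*(⅛) + 81 = 1/24 + 81 = 1945/24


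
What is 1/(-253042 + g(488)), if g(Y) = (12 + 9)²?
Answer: -1/252601 ≈ -3.9588e-6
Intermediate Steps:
g(Y) = 441 (g(Y) = 21² = 441)
1/(-253042 + g(488)) = 1/(-253042 + 441) = 1/(-252601) = -1/252601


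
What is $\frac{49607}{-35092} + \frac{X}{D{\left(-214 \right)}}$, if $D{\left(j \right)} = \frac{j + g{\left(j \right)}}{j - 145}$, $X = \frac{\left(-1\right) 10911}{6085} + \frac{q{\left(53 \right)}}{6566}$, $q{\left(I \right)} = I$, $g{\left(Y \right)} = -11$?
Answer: $- \frac{672215539308319}{157732833163500} \approx -4.2617$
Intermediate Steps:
$X = - \frac{71319121}{39954110}$ ($X = \frac{\left(-1\right) 10911}{6085} + \frac{53}{6566} = \left(-10911\right) \frac{1}{6085} + 53 \cdot \frac{1}{6566} = - \frac{10911}{6085} + \frac{53}{6566} = - \frac{71319121}{39954110} \approx -1.785$)
$D{\left(j \right)} = \frac{-11 + j}{-145 + j}$ ($D{\left(j \right)} = \frac{j - 11}{j - 145} = \frac{-11 + j}{-145 + j}$)
$\frac{49607}{-35092} + \frac{X}{D{\left(-214 \right)}} = \frac{49607}{-35092} - \frac{71319121}{39954110 \frac{-11 - 214}{-145 - 214}} = 49607 \left(- \frac{1}{35092}\right) - \frac{71319121}{39954110 \frac{1}{-359} \left(-225\right)} = - \frac{49607}{35092} - \frac{71319121}{39954110 \left(\left(- \frac{1}{359}\right) \left(-225\right)\right)} = - \frac{49607}{35092} - \frac{71319121}{39954110 \cdot \frac{225}{359}} = - \frac{49607}{35092} - \frac{25603564439}{8989674750} = - \frac{672215539308319}{157732833163500}$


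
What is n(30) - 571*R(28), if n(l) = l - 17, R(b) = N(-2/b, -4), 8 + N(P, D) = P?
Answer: 64705/14 ≈ 4621.8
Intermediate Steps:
N(P, D) = -8 + P
R(b) = -8 - 2/b
n(l) = -17 + l
n(30) - 571*R(28) = (-17 + 30) - 571*(-8 - 2/28) = 13 - 571*(-8 - 2*1/28) = 13 - 571*(-8 - 1/14) = 13 - 571*(-113/14) = 13 + 64523/14 = 64705/14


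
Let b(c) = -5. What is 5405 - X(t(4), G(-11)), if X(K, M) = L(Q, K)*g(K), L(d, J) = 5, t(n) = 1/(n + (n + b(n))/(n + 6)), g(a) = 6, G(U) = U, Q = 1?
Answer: 5375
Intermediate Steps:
t(n) = 1/(n + (-5 + n)/(6 + n)) (t(n) = 1/(n + (n - 5)/(n + 6)) = 1/(n + (-5 + n)/(6 + n)))
X(K, M) = 30 (X(K, M) = 5*6 = 30)
5405 - X(t(4), G(-11)) = 5405 - 1*30 = 5405 - 30 = 5375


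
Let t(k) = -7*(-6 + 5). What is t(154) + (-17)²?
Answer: 296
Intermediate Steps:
t(k) = 7 (t(k) = -7*(-1) = 7)
t(154) + (-17)² = 7 + (-17)² = 7 + 289 = 296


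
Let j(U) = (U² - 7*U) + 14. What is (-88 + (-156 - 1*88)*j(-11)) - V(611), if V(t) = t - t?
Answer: -51816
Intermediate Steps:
V(t) = 0
j(U) = 14 + U² - 7*U
(-88 + (-156 - 1*88)*j(-11)) - V(611) = (-88 + (-156 - 1*88)*(14 + (-11)² - 7*(-11))) - 1*0 = (-88 + (-156 - 88)*(14 + 121 + 77)) + 0 = (-88 - 244*212) + 0 = (-88 - 51728) + 0 = -51816 + 0 = -51816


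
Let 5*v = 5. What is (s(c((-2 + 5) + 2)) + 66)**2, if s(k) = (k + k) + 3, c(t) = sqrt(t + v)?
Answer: 4785 + 276*sqrt(6) ≈ 5461.1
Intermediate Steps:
v = 1 (v = (1/5)*5 = 1)
c(t) = sqrt(1 + t) (c(t) = sqrt(t + 1) = sqrt(1 + t))
s(k) = 3 + 2*k (s(k) = 2*k + 3 = 3 + 2*k)
(s(c((-2 + 5) + 2)) + 66)**2 = ((3 + 2*sqrt(1 + ((-2 + 5) + 2))) + 66)**2 = ((3 + 2*sqrt(1 + (3 + 2))) + 66)**2 = ((3 + 2*sqrt(1 + 5)) + 66)**2 = ((3 + 2*sqrt(6)) + 66)**2 = (69 + 2*sqrt(6))**2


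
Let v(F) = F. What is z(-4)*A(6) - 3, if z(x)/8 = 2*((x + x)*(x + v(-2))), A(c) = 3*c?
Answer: 13821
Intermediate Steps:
z(x) = 32*x*(-2 + x) (z(x) = 8*(2*((x + x)*(x - 2))) = 8*(2*((2*x)*(-2 + x))) = 8*(2*(2*x*(-2 + x))) = 8*(4*x*(-2 + x)) = 32*x*(-2 + x))
z(-4)*A(6) - 3 = (32*(-4)*(-2 - 4))*(3*6) - 3 = (32*(-4)*(-6))*18 - 3 = 768*18 - 3 = 13824 - 3 = 13821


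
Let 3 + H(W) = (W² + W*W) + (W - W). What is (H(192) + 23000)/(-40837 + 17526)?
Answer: -96725/23311 ≈ -4.1493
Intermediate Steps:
H(W) = -3 + 2*W² (H(W) = -3 + ((W² + W*W) + (W - W)) = -3 + ((W² + W²) + 0) = -3 + (2*W² + 0) = -3 + 2*W²)
(H(192) + 23000)/(-40837 + 17526) = ((-3 + 2*192²) + 23000)/(-40837 + 17526) = ((-3 + 2*36864) + 23000)/(-23311) = ((-3 + 73728) + 23000)*(-1/23311) = (73725 + 23000)*(-1/23311) = 96725*(-1/23311) = -96725/23311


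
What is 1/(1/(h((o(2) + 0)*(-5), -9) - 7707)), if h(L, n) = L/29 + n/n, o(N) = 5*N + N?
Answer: -223534/29 ≈ -7708.1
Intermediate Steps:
o(N) = 6*N
h(L, n) = 1 + L/29 (h(L, n) = L*(1/29) + 1 = L/29 + 1 = 1 + L/29)
1/(1/(h((o(2) + 0)*(-5), -9) - 7707)) = 1/(1/((1 + ((6*2 + 0)*(-5))/29) - 7707)) = 1/(1/((1 + ((12 + 0)*(-5))/29) - 7707)) = 1/(1/((1 + (12*(-5))/29) - 7707)) = 1/(1/((1 + (1/29)*(-60)) - 7707)) = 1/(1/((1 - 60/29) - 7707)) = 1/(1/(-31/29 - 7707)) = 1/(1/(-223534/29)) = 1/(-29/223534) = -223534/29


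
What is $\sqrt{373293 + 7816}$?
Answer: $\sqrt{381109} \approx 617.34$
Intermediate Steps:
$\sqrt{373293 + 7816} = \sqrt{381109}$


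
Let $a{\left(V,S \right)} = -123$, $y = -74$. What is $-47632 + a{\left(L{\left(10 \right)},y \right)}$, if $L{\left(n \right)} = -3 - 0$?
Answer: $-47755$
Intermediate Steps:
$L{\left(n \right)} = -3$ ($L{\left(n \right)} = -3 + 0 = -3$)
$-47632 + a{\left(L{\left(10 \right)},y \right)} = -47632 - 123 = -47755$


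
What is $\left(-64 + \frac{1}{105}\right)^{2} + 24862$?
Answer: $\frac{319248511}{11025} \approx 28957.0$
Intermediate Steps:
$\left(-64 + \frac{1}{105}\right)^{2} + 24862 = \left(- \frac{6719}{105}\right)^{2} + 24862 = \frac{45144961}{11025} + 24862 = \frac{319248511}{11025}$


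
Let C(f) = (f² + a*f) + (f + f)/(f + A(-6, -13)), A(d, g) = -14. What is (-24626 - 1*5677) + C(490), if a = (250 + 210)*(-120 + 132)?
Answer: 49548184/17 ≈ 2.9146e+6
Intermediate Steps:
a = 5520 (a = 460*12 = 5520)
C(f) = f² + 5520*f + 2*f/(-14 + f) (C(f) = (f² + 5520*f) + (f + f)/(f - 14) = (f² + 5520*f) + (2*f)/(-14 + f) = (f² + 5520*f) + 2*f/(-14 + f) = f² + 5520*f + 2*f/(-14 + f))
(-24626 - 1*5677) + C(490) = (-24626 - 1*5677) + 490*(-77278 + 490² + 5506*490)/(-14 + 490) = (-24626 - 5677) + 490*(-77278 + 240100 + 2697940)/476 = -30303 + 490*(1/476)*2860762 = -30303 + 50063335/17 = 49548184/17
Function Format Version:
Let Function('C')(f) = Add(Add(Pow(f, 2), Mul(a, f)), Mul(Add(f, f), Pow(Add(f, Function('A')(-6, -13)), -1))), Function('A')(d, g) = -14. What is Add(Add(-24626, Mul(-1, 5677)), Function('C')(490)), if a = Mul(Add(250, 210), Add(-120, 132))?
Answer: Rational(49548184, 17) ≈ 2.9146e+6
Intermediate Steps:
a = 5520 (a = Mul(460, 12) = 5520)
Function('C')(f) = Add(Pow(f, 2), Mul(5520, f), Mul(2, f, Pow(Add(-14, f), -1))) (Function('C')(f) = Add(Add(Pow(f, 2), Mul(5520, f)), Mul(Add(f, f), Pow(Add(f, -14), -1))) = Add(Add(Pow(f, 2), Mul(5520, f)), Mul(Mul(2, f), Pow(Add(-14, f), -1))) = Add(Add(Pow(f, 2), Mul(5520, f)), Mul(2, f, Pow(Add(-14, f), -1))) = Add(Pow(f, 2), Mul(5520, f), Mul(2, f, Pow(Add(-14, f), -1))))
Add(Add(-24626, Mul(-1, 5677)), Function('C')(490)) = Add(Add(-24626, Mul(-1, 5677)), Mul(490, Pow(Add(-14, 490), -1), Add(-77278, Pow(490, 2), Mul(5506, 490)))) = Add(Add(-24626, -5677), Mul(490, Pow(476, -1), Add(-77278, 240100, 2697940))) = Add(-30303, Mul(490, Rational(1, 476), 2860762)) = Add(-30303, Rational(50063335, 17)) = Rational(49548184, 17)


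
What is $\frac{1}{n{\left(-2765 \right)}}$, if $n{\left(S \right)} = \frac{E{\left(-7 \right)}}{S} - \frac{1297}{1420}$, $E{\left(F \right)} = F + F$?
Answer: $- \frac{22436}{20379} \approx -1.1009$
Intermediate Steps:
$E{\left(F \right)} = 2 F$
$n{\left(S \right)} = - \frac{1297}{1420} - \frac{14}{S}$ ($n{\left(S \right)} = \frac{2 \left(-7\right)}{S} - \frac{1297}{1420} = - \frac{14}{S} - \frac{1297}{1420} = - \frac{1297}{1420} - \frac{14}{S}$)
$\frac{1}{n{\left(-2765 \right)}} = \frac{1}{- \frac{1297}{1420} - \frac{14}{-2765}} = \frac{1}{- \frac{1297}{1420} - - \frac{2}{395}} = \frac{1}{- \frac{1297}{1420} + \frac{2}{395}} = \frac{1}{- \frac{20379}{22436}} = - \frac{22436}{20379}$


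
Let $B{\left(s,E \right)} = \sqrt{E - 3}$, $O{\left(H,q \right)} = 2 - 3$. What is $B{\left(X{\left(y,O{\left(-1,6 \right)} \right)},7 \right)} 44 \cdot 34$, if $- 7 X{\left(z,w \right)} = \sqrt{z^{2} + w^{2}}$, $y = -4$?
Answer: $2992$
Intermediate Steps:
$O{\left(H,q \right)} = -1$
$X{\left(z,w \right)} = - \frac{\sqrt{w^{2} + z^{2}}}{7}$ ($X{\left(z,w \right)} = - \frac{\sqrt{z^{2} + w^{2}}}{7} = - \frac{\sqrt{w^{2} + z^{2}}}{7}$)
$B{\left(s,E \right)} = \sqrt{-3 + E}$
$B{\left(X{\left(y,O{\left(-1,6 \right)} \right)},7 \right)} 44 \cdot 34 = \sqrt{-3 + 7} \cdot 44 \cdot 34 = \sqrt{4} \cdot 44 \cdot 34 = 2 \cdot 44 \cdot 34 = 88 \cdot 34 = 2992$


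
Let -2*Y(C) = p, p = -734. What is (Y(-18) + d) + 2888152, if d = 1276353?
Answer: 4164872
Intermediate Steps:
Y(C) = 367 (Y(C) = -1/2*(-734) = 367)
(Y(-18) + d) + 2888152 = (367 + 1276353) + 2888152 = 1276720 + 2888152 = 4164872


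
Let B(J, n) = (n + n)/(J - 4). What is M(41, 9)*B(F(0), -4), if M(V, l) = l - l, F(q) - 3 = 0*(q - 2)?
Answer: 0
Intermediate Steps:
F(q) = 3 (F(q) = 3 + 0*(q - 2) = 3 + 0*(-2 + q) = 3 + 0 = 3)
M(V, l) = 0
B(J, n) = 2*n/(-4 + J) (B(J, n) = (2*n)/(-4 + J) = 2*n/(-4 + J))
M(41, 9)*B(F(0), -4) = 0*(2*(-4)/(-4 + 3)) = 0*(2*(-4)/(-1)) = 0*(2*(-4)*(-1)) = 0*8 = 0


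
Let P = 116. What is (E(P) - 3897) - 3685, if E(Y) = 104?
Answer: -7478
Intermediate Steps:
(E(P) - 3897) - 3685 = (104 - 3897) - 3685 = -3793 - 3685 = -7478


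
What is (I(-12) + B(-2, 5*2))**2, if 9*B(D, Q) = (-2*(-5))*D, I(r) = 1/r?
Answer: 6889/1296 ≈ 5.3156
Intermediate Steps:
B(D, Q) = 10*D/9 (B(D, Q) = ((-2*(-5))*D)/9 = (10*D)/9 = 10*D/9)
(I(-12) + B(-2, 5*2))**2 = (1/(-12) + (10/9)*(-2))**2 = (-1/12 - 20/9)**2 = (-83/36)**2 = 6889/1296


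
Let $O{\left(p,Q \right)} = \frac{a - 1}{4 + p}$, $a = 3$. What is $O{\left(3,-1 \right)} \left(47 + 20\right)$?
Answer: $\frac{134}{7} \approx 19.143$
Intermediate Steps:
$O{\left(p,Q \right)} = \frac{2}{4 + p}$ ($O{\left(p,Q \right)} = \frac{3 - 1}{4 + p} = \frac{2}{4 + p}$)
$O{\left(3,-1 \right)} \left(47 + 20\right) = \frac{2}{4 + 3} \left(47 + 20\right) = \frac{2}{7} \cdot 67 = \frac{134}{7}$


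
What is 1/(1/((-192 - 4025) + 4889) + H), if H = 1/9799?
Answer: 6584928/10471 ≈ 628.87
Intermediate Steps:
H = 1/9799 ≈ 0.00010205
1/(1/((-192 - 4025) + 4889) + H) = 1/(1/((-192 - 4025) + 4889) + 1/9799) = 1/(1/(-4217 + 4889) + 1/9799) = 1/(1/672 + 1/9799) = 1/(10471/6584928) = 6584928/10471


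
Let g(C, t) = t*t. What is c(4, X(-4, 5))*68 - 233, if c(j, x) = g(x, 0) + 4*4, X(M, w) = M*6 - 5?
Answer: 855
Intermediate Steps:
g(C, t) = t²
X(M, w) = -5 + 6*M (X(M, w) = 6*M - 5 = -5 + 6*M)
c(j, x) = 16 (c(j, x) = 0² + 4*4 = 0 + 16 = 16)
c(4, X(-4, 5))*68 - 233 = 16*68 - 233 = 1088 - 233 = 855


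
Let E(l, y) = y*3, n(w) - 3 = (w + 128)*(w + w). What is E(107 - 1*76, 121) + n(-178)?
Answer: 18166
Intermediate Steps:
n(w) = 3 + 2*w*(128 + w) (n(w) = 3 + (w + 128)*(w + w) = 3 + (128 + w)*(2*w) = 3 + 2*w*(128 + w))
E(l, y) = 3*y
E(107 - 1*76, 121) + n(-178) = 3*121 + (3 + 2*(-178)**2 + 256*(-178)) = 363 + (3 + 2*31684 - 45568) = 363 + (3 + 63368 - 45568) = 363 + 17803 = 18166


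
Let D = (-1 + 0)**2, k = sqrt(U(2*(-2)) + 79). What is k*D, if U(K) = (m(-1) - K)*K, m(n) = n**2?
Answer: sqrt(59) ≈ 7.6811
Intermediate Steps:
U(K) = K*(1 - K) (U(K) = ((-1)**2 - K)*K = (1 - K)*K = K*(1 - K))
k = sqrt(59) (k = sqrt((2*(-2))*(1 - 2*(-2)) + 79) = sqrt(-4*(1 - 1*(-4)) + 79) = sqrt(-4*(1 + 4) + 79) = sqrt(-4*5 + 79) = sqrt(-20 + 79) = sqrt(59) ≈ 7.6811)
D = 1 (D = (-1)**2 = 1)
k*D = sqrt(59)*1 = sqrt(59)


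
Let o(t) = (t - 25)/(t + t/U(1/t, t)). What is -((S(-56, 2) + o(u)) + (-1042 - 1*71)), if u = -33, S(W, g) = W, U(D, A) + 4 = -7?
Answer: 17506/15 ≈ 1167.1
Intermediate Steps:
U(D, A) = -11 (U(D, A) = -4 - 7 = -11)
o(t) = 11*(-25 + t)/(10*t) (o(t) = (t - 25)/(t + t/(-11)) = (-25 + t)/(t + t*(-1/11)) = (-25 + t)/(t - t/11) = (-25 + t)/((10*t/11)) = (-25 + t)*(11/(10*t)) = 11*(-25 + t)/(10*t))
-((S(-56, 2) + o(u)) + (-1042 - 1*71)) = -((-56 + (11/10)*(-25 - 33)/(-33)) + (-1042 - 1*71)) = -((-56 + (11/10)*(-1/33)*(-58)) + (-1042 - 71)) = -((-56 + 29/15) - 1113) = -(-811/15 - 1113) = -1*(-17506/15) = 17506/15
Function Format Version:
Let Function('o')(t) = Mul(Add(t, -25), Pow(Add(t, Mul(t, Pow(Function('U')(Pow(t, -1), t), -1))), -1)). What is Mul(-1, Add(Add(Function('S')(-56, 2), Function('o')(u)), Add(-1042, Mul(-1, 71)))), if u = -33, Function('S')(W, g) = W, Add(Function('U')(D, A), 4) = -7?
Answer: Rational(17506, 15) ≈ 1167.1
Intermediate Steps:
Function('U')(D, A) = -11 (Function('U')(D, A) = Add(-4, -7) = -11)
Function('o')(t) = Mul(Rational(11, 10), Pow(t, -1), Add(-25, t)) (Function('o')(t) = Mul(Add(t, -25), Pow(Add(t, Mul(t, Pow(-11, -1))), -1)) = Mul(Add(-25, t), Pow(Add(t, Mul(t, Rational(-1, 11))), -1)) = Mul(Add(-25, t), Pow(Add(t, Mul(Rational(-1, 11), t)), -1)) = Mul(Add(-25, t), Pow(Mul(Rational(10, 11), t), -1)) = Mul(Add(-25, t), Mul(Rational(11, 10), Pow(t, -1))) = Mul(Rational(11, 10), Pow(t, -1), Add(-25, t)))
Mul(-1, Add(Add(Function('S')(-56, 2), Function('o')(u)), Add(-1042, Mul(-1, 71)))) = Mul(-1, Add(Add(-56, Mul(Rational(11, 10), Pow(-33, -1), Add(-25, -33))), Add(-1042, Mul(-1, 71)))) = Mul(-1, Add(Add(-56, Mul(Rational(11, 10), Rational(-1, 33), -58)), Add(-1042, -71))) = Mul(-1, Add(Add(-56, Rational(29, 15)), -1113)) = Mul(-1, Add(Rational(-811, 15), -1113)) = Mul(-1, Rational(-17506, 15)) = Rational(17506, 15)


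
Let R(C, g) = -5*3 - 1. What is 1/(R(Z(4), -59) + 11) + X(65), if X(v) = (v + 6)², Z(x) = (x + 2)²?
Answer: 25204/5 ≈ 5040.8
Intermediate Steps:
Z(x) = (2 + x)²
R(C, g) = -16 (R(C, g) = -15 - 1 = -16)
X(v) = (6 + v)²
1/(R(Z(4), -59) + 11) + X(65) = 1/(-16 + 11) + (6 + 65)² = 1/(-5) + 71² = -⅕ + 5041 = 25204/5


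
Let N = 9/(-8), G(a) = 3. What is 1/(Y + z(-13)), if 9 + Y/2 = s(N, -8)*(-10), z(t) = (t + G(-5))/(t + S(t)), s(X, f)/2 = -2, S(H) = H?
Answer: 13/811 ≈ 0.016030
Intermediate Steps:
N = -9/8 (N = 9*(-1/8) = -9/8 ≈ -1.1250)
s(X, f) = -4 (s(X, f) = 2*(-2) = -4)
z(t) = (3 + t)/(2*t) (z(t) = (t + 3)/(t + t) = (3 + t)/((2*t)) = (3 + t)*(1/(2*t)) = (3 + t)/(2*t))
Y = 62 (Y = -18 + 2*(-4*(-10)) = -18 + 2*40 = -18 + 80 = 62)
1/(Y + z(-13)) = 1/(62 + (1/2)*(3 - 13)/(-13)) = 1/(62 + (1/2)*(-1/13)*(-10)) = 1/(62 + 5/13) = 1/(811/13) = 13/811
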